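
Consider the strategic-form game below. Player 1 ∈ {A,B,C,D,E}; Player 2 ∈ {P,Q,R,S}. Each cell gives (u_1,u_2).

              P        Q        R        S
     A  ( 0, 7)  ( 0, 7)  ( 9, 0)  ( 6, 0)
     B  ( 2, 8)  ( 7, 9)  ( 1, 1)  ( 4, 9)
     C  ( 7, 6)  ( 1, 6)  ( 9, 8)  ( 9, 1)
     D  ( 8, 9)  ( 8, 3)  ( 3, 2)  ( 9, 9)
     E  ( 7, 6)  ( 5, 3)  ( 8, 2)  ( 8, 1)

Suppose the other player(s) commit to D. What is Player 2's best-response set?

BR_2 = {P,S}

u_2(P vs D) = 9
u_2(Q vs D) = 3
u_2(R vs D) = 2
u_2(S vs D) = 9
max payoff 9 at {P,S}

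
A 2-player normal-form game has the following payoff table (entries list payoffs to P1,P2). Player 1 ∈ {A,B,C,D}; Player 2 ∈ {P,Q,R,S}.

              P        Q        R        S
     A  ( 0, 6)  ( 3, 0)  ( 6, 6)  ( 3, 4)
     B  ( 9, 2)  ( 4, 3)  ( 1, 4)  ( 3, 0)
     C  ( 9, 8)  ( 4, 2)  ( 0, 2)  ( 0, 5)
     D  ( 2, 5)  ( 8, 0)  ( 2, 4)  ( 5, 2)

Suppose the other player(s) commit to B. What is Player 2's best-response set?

BR_2 = {R}

u_2(P vs B) = 2
u_2(Q vs B) = 3
u_2(R vs B) = 4
u_2(S vs B) = 0
max payoff 4 at {R}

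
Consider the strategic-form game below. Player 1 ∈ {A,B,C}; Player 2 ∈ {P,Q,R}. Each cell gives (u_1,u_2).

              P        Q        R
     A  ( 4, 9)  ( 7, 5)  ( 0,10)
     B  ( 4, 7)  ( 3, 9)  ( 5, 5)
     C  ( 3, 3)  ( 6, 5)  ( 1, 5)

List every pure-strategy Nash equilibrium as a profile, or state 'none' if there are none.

(A,P): not NE [P2→R gives 10>9]
(A,Q): not NE [P2→R gives 10>5]
(A,R): not NE [P1→B gives 5>0]
(B,P): not NE [P2→Q gives 9>7]
(B,Q): not NE [P1→A gives 7>3]
(B,R): not NE [P2→Q gives 9>5]
(C,P): not NE [P1→B gives 4>3; P2→R gives 5>3]
(C,Q): not NE [P1→A gives 7>6]
(C,R): not NE [P1→B gives 5>1]

No pure NE.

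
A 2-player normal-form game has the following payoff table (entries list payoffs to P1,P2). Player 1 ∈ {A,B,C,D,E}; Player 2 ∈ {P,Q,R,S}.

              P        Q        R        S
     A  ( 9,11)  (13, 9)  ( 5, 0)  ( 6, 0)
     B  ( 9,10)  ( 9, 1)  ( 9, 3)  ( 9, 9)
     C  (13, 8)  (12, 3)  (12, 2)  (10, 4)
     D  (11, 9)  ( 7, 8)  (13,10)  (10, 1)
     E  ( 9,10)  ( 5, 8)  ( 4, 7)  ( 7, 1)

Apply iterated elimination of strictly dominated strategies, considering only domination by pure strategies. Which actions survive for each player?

IESDS → P1:{C,D} P2:{P,R}

P1 drop B (C beats it: P:13>9 Q:12>9 R:12>9 S:10>9)
P1 drop E (C beats it: P:13>9 Q:12>5 R:12>4 S:10>7)
P2 drop Q (P beats it: A:11>9 C:8>3 D:9>8)
P1 drop A (C beats it: P:13>9 R:12>5 S:10>6)
P2 drop S (P beats it: C:8>4 D:9>1)
P1→{C,D} P2→{P,R}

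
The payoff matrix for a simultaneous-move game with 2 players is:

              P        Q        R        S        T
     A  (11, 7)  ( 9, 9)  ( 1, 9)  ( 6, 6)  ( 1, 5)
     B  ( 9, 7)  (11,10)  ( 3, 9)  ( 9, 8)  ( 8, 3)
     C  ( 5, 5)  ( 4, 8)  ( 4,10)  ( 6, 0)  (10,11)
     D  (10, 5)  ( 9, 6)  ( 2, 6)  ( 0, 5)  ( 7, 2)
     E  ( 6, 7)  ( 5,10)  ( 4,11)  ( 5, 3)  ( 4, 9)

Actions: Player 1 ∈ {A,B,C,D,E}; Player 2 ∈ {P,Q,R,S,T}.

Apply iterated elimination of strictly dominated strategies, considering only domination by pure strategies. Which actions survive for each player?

Survivors P1:{B,C,E} P2:{Q,R,T}

P2 drop P (Q beats it: A:9>7 B:10>7 C:8>5 D:6>5 E:10>7)
P1 drop A (B beats it: Q:11>9 R:3>1 S:9>6 T:8>1)
P1 drop D (B beats it: Q:11>9 R:3>2 S:9>0 T:8>7)
P2 drop S (Q beats it: B:10>8 C:8>0 E:10>3)
P1→{B,C,E} P2→{Q,R,T}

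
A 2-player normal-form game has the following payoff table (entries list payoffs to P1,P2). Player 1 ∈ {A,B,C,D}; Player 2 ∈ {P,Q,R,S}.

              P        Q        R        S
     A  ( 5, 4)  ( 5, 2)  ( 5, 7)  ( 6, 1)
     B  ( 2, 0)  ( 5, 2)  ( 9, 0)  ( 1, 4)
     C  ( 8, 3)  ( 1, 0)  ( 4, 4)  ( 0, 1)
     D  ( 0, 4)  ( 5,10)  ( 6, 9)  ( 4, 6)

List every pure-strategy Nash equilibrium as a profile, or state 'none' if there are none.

PSNE = {(D,Q)}

(A,P): not NE [P1→C gives 8>5; P2→R gives 7>4]
(A,Q): not NE [P2→R gives 7>2]
(A,R): not NE [P1→B gives 9>5]
(A,S): not NE [P2→R gives 7>1]
(B,P): not NE [P1→C gives 8>2; P2→S gives 4>0]
(B,Q): not NE [P2→S gives 4>2]
(B,R): not NE [P2→S gives 4>0]
(B,S): not NE [P1→A gives 6>1]
(C,P): not NE [P2→R gives 4>3]
(C,Q): not NE [P1→D gives 5>1; P2→R gives 4>0]
(C,R): not NE [P1→B gives 9>4]
(C,S): not NE [P1→A gives 6>0; P2→R gives 4>1]
(D,P): not NE [P1→C gives 8>0; P2→Q gives 10>4]
(D,Q): NE
(D,R): not NE [P1→B gives 9>6; P2→Q gives 10>9]
(D,S): not NE [P1→A gives 6>4; P2→Q gives 10>6]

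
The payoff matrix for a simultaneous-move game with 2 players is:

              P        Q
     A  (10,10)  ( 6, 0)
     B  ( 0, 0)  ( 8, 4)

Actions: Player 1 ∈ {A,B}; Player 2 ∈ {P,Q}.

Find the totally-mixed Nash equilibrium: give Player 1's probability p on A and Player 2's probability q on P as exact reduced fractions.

(p,q) = (2/7, 1/6)

P1 indiff ⇒ q·10+(1-q)·6 = q·0+(1-q)·8 ⇒ q(10) = (1-q)(2) ⇒ q = 1/6
P2 indiff ⇒ p·10+(1-p)·0 = p·0+(1-p)·4 ⇒ p(10) = (1-p)(4) ⇒ p = 2/7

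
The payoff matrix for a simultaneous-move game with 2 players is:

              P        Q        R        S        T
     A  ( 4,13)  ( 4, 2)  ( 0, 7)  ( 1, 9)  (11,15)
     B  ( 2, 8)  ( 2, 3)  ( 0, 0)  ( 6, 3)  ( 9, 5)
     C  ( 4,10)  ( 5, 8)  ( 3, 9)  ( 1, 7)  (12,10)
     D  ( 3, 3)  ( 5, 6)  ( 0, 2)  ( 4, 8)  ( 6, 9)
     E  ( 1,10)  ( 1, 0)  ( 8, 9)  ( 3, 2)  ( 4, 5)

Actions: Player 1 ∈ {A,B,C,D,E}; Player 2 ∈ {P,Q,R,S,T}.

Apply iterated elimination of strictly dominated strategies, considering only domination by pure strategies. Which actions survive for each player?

P2 drop Q (T beats it: A:15>2 B:5>3 C:10>8 D:9>6 E:5>0)
P2 drop R (P beats it: A:13>7 B:8>0 C:10>9 D:3>2 E:10>9)
P1 drop E (B beats it: P:2>1 S:6>3 T:9>4)
P2 drop S (T beats it: A:15>9 B:5>3 C:10>7 D:9>8)
P1 drop B (A beats it: P:4>2 T:11>9)
P1 drop D (A beats it: P:4>3 T:11>6)
P1→{A,C} P2→{P,T}

Survivors P1:{A,C} P2:{P,T}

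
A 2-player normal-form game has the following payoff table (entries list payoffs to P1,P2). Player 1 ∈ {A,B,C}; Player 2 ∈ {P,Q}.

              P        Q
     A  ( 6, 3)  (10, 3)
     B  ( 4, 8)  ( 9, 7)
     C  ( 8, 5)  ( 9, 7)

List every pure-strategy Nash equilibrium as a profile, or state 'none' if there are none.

(A,P): not NE [P1→C gives 8>6]
(A,Q): NE
(B,P): not NE [P1→C gives 8>4]
(B,Q): not NE [P1→A gives 10>9; P2→P gives 8>7]
(C,P): not NE [P2→Q gives 7>5]
(C,Q): not NE [P1→A gives 10>9]

PSNE = {(A,Q)}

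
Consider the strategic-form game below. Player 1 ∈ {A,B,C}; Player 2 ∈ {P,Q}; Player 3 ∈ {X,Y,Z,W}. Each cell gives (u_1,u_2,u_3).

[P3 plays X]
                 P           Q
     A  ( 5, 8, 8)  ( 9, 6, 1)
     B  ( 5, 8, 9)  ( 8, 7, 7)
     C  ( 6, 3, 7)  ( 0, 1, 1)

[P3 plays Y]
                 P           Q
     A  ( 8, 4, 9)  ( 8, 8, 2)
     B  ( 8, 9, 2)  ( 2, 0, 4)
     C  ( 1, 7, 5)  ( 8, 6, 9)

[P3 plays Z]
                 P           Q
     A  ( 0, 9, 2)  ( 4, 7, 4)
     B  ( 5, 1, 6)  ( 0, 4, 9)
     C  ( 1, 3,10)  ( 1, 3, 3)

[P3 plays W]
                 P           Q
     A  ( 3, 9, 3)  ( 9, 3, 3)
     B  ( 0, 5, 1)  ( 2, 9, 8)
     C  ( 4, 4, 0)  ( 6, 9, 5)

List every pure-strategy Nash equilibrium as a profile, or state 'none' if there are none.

(A,P,X): not NE [P1→C gives 6>5; P3→Y gives 9>8]
(A,P,Y): not NE [P2→Q gives 8>4]
(A,P,Z): not NE [P1→B gives 5>0; P3→Y gives 9>2]
(A,P,W): not NE [P1→C gives 4>3; P3→Y gives 9>3]
(A,Q,X): not NE [P2→P gives 8>6; P3→Z gives 4>1]
(A,Q,Y): not NE [P3→Z gives 4>2]
(A,Q,Z): not NE [P2→P gives 9>7]
(A,Q,W): not NE [P2→P gives 9>3; P3→Z gives 4>3]
(B,P,X): not NE [P1→C gives 6>5]
(B,P,Y): not NE [P3→X gives 9>2]
(B,P,Z): not NE [P2→Q gives 4>1; P3→X gives 9>6]
(B,P,W): not NE [P1→C gives 4>0; P2→Q gives 9>5; P3→X gives 9>1]
(B,Q,X): not NE [P1→A gives 9>8; P2→P gives 8>7; P3→Z gives 9>7]
(B,Q,Y): not NE [P1→C gives 8>2; P2→P gives 9>0; P3→Z gives 9>4]
(B,Q,Z): not NE [P1→A gives 4>0]
(B,Q,W): not NE [P1→A gives 9>2; P3→Z gives 9>8]
(C,P,X): not NE [P3→Z gives 10>7]
(C,P,Y): not NE [P1→B gives 8>1; P3→Z gives 10>5]
(C,P,Z): not NE [P1→B gives 5>1]
(C,P,W): not NE [P2→Q gives 9>4; P3→Z gives 10>0]
(C,Q,X): not NE [P1→A gives 9>0; P2→P gives 3>1; P3→Y gives 9>1]
(C,Q,Y): not NE [P2→P gives 7>6]
(C,Q,Z): not NE [P1→A gives 4>1; P3→Y gives 9>3]
(C,Q,W): not NE [P1→A gives 9>6; P3→Y gives 9>5]

No pure NE.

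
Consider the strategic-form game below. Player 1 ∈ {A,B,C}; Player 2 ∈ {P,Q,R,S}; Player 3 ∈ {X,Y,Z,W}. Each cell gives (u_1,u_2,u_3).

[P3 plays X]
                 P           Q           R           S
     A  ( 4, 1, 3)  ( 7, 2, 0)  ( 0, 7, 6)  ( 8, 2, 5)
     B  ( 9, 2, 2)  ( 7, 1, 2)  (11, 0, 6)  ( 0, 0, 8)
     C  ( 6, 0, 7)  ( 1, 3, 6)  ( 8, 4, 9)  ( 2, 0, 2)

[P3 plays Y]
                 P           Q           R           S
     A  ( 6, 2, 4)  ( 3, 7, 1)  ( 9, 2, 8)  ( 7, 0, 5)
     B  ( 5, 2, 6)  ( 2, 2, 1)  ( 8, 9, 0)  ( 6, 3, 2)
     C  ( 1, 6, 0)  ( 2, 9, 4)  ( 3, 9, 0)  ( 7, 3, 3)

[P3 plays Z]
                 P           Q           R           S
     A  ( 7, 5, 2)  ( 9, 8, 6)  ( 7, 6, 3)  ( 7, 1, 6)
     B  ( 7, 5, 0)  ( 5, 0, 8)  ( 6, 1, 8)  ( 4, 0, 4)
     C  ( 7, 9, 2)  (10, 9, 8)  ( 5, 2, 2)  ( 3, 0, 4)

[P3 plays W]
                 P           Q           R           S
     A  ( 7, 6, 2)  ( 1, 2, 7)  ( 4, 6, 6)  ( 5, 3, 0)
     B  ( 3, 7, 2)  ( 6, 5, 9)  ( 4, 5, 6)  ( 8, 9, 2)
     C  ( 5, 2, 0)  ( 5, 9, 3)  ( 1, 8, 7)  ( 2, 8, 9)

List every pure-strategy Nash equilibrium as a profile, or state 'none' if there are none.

(A,P,X): not NE [P1→B gives 9>4; P2→R gives 7>1; P3→Y gives 4>3]
(A,P,Y): not NE [P2→Q gives 7>2]
(A,P,Z): not NE [P2→Q gives 8>5; P3→Y gives 4>2]
(A,P,W): not NE [P3→Y gives 4>2]
(A,Q,X): not NE [P2→R gives 7>2; P3→W gives 7>0]
(A,Q,Y): not NE [P3→W gives 7>1]
(A,Q,Z): not NE [P1→C gives 10>9; P3→W gives 7>6]
(A,Q,W): not NE [P1→B gives 6>1; P2→R gives 6>2]
(A,R,X): not NE [P1→B gives 11>0; P3→Y gives 8>6]
(A,R,Y): not NE [P2→Q gives 7>2]
(A,R,Z): not NE [P2→Q gives 8>6; P3→Y gives 8>3]
(A,R,W): not NE [P3→Y gives 8>6]
(A,S,X): not NE [P2→R gives 7>2; P3→Z gives 6>5]
(A,S,Y): not NE [P2→Q gives 7>0; P3→Z gives 6>5]
(A,S,Z): not NE [P2→Q gives 8>1]
(A,S,W): not NE [P1→B gives 8>5; P2→R gives 6>3; P3→Z gives 6>0]
(B,P,X): not NE [P3→Y gives 6>2]
(B,P,Y): not NE [P1→A gives 6>5; P2→R gives 9>2]
(B,P,Z): not NE [P3→Y gives 6>0]
(B,P,W): not NE [P1→A gives 7>3; P2→S gives 9>7; P3→Y gives 6>2]
(B,Q,X): not NE [P2→P gives 2>1; P3→W gives 9>2]
(B,Q,Y): not NE [P1→A gives 3>2; P2→R gives 9>2; P3→W gives 9>1]
(B,Q,Z): not NE [P1→C gives 10>5; P2→P gives 5>0; P3→W gives 9>8]
(B,Q,W): not NE [P2→S gives 9>5]
(B,R,X): not NE [P2→P gives 2>0; P3→Z gives 8>6]
(B,R,Y): not NE [P1→A gives 9>8; P3→Z gives 8>0]
(B,R,Z): not NE [P1→A gives 7>6; P2→P gives 5>1]
(B,R,W): not NE [P2→S gives 9>5; P3→Z gives 8>6]
(B,S,X): not NE [P1→A gives 8>0; P2→P gives 2>0]
(B,S,Y): not NE [P1→C gives 7>6; P2→R gives 9>3; P3→X gives 8>2]
(B,S,Z): not NE [P1→A gives 7>4; P2→P gives 5>0; P3→X gives 8>4]
(B,S,W): not NE [P3→X gives 8>2]
(C,P,X): not NE [P1→B gives 9>6; P2→R gives 4>0]
(C,P,Y): not NE [P1→A gives 6>1; P2→R gives 9>6; P3→X gives 7>0]
(C,P,Z): not NE [P3→X gives 7>2]
(C,P,W): not NE [P1→A gives 7>5; P2→Q gives 9>2; P3→X gives 7>0]
(C,Q,X): not NE [P1→B gives 7>1; P2→R gives 4>3; P3→Z gives 8>6]
(C,Q,Y): not NE [P1→A gives 3>2; P3→Z gives 8>4]
(C,Q,Z): NE
(C,Q,W): not NE [P1→B gives 6>5; P3→Z gives 8>3]
(C,R,X): not NE [P1→B gives 11>8]
(C,R,Y): not NE [P1→A gives 9>3; P3→X gives 9>0]
(C,R,Z): not NE [P1→A gives 7>5; P2→Q gives 9>2; P3→X gives 9>2]
(C,R,W): not NE [P1→B gives 4>1; P2→Q gives 9>8; P3→X gives 9>7]
(C,S,X): not NE [P1→A gives 8>2; P2→R gives 4>0; P3→W gives 9>2]
(C,S,Y): not NE [P2→R gives 9>3; P3→W gives 9>3]
(C,S,Z): not NE [P1→A gives 7>3; P2→Q gives 9>0; P3→W gives 9>4]
(C,S,W): not NE [P1→B gives 8>2; P2→Q gives 9>8]

Nash profiles: (C,Q,Z)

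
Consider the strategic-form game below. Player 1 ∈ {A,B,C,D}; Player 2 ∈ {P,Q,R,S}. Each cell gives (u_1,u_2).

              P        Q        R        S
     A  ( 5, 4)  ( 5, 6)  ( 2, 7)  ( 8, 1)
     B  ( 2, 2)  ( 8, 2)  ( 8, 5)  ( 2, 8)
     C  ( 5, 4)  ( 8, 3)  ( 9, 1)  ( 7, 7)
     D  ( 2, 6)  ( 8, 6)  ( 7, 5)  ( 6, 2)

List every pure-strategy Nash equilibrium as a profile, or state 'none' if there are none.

(A,P): not NE [P2→R gives 7>4]
(A,Q): not NE [P1→D gives 8>5; P2→R gives 7>6]
(A,R): not NE [P1→C gives 9>2]
(A,S): not NE [P2→R gives 7>1]
(B,P): not NE [P1→C gives 5>2; P2→S gives 8>2]
(B,Q): not NE [P2→S gives 8>2]
(B,R): not NE [P1→C gives 9>8; P2→S gives 8>5]
(B,S): not NE [P1→A gives 8>2]
(C,P): not NE [P2→S gives 7>4]
(C,Q): not NE [P2→S gives 7>3]
(C,R): not NE [P2→S gives 7>1]
(C,S): not NE [P1→A gives 8>7]
(D,P): not NE [P1→C gives 5>2]
(D,Q): NE
(D,R): not NE [P1→C gives 9>7; P2→Q gives 6>5]
(D,S): not NE [P1→A gives 8>6; P2→Q gives 6>2]

Nash profiles: (D,Q)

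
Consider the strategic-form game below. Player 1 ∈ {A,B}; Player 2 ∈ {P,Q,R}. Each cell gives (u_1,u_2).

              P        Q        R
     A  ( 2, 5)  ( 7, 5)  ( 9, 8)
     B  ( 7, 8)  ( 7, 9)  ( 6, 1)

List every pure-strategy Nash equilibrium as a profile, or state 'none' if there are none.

(A,P): not NE [P1→B gives 7>2; P2→R gives 8>5]
(A,Q): not NE [P2→R gives 8>5]
(A,R): NE
(B,P): not NE [P2→Q gives 9>8]
(B,Q): NE
(B,R): not NE [P1→A gives 9>6; P2→Q gives 9>1]

NE set: (A,R), (B,Q)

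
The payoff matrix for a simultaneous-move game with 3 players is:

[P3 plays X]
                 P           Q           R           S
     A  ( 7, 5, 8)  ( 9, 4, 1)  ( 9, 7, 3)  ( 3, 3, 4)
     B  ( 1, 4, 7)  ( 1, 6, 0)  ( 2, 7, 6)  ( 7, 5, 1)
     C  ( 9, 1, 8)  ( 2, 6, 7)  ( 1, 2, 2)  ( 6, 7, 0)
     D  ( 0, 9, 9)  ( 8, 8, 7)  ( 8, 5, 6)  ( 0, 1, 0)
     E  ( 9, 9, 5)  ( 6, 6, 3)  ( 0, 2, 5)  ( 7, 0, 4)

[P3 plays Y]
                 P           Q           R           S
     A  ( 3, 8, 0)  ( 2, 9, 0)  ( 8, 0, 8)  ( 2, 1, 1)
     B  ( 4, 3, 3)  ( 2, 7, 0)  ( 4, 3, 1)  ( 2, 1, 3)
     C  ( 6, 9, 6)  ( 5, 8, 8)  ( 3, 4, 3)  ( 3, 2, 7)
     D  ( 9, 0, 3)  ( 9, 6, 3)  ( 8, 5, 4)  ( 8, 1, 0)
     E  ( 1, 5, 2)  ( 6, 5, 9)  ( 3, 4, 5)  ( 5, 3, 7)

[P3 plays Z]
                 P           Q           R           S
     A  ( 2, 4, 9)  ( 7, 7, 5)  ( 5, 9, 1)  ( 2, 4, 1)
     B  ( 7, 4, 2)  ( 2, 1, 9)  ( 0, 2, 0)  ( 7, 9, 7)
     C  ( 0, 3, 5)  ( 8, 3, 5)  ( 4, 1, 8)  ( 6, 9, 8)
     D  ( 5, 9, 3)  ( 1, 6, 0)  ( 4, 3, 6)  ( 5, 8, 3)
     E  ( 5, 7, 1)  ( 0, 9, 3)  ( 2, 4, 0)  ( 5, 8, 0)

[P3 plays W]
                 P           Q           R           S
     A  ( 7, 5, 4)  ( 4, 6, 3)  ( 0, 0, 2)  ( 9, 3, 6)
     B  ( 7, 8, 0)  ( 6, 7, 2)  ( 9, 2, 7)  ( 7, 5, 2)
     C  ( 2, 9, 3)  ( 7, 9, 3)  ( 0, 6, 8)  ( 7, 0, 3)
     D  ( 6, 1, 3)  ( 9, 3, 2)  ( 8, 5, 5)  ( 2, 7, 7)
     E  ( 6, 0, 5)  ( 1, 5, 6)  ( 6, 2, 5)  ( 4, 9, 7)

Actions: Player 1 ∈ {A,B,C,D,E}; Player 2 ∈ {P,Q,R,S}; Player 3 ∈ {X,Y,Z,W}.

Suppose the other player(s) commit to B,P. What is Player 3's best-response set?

P3 best: {X}

u_3(X vs B,P) = 7
u_3(Y vs B,P) = 3
u_3(Z vs B,P) = 2
u_3(W vs B,P) = 0
max payoff 7 at {X}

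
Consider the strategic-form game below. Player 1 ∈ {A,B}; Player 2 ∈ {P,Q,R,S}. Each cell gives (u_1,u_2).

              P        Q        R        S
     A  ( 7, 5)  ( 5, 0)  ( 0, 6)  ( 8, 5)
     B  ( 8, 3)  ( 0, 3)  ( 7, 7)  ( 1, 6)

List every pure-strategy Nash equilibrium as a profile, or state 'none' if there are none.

(A,P): not NE [P1→B gives 8>7; P2→R gives 6>5]
(A,Q): not NE [P2→R gives 6>0]
(A,R): not NE [P1→B gives 7>0]
(A,S): not NE [P2→R gives 6>5]
(B,P): not NE [P2→R gives 7>3]
(B,Q): not NE [P1→A gives 5>0; P2→R gives 7>3]
(B,R): NE
(B,S): not NE [P1→A gives 8>1; P2→R gives 7>6]

NE set: (B,R)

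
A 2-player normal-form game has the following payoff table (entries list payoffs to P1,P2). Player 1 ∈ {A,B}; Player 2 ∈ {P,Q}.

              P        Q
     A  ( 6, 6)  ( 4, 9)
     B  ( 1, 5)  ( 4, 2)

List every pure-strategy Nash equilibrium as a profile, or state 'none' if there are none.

PSNE = {(A,Q)}

(A,P): not NE [P2→Q gives 9>6]
(A,Q): NE
(B,P): not NE [P1→A gives 6>1]
(B,Q): not NE [P2→P gives 5>2]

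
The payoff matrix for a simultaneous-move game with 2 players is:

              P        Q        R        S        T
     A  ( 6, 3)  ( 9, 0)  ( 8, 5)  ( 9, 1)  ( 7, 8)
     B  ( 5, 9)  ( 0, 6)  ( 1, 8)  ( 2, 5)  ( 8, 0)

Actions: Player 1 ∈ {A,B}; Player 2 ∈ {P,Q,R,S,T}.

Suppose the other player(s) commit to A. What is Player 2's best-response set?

u_2(P vs A) = 3
u_2(Q vs A) = 0
u_2(R vs A) = 5
u_2(S vs A) = 1
u_2(T vs A) = 8
max payoff 8 at {T}

argmax u_2 = {T}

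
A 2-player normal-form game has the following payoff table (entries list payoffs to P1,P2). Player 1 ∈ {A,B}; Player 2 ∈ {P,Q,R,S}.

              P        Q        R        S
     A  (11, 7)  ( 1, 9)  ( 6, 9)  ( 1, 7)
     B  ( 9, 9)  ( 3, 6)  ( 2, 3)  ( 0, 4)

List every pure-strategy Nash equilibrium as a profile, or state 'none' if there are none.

(A,P): not NE [P2→R gives 9>7]
(A,Q): not NE [P1→B gives 3>1]
(A,R): NE
(A,S): not NE [P2→R gives 9>7]
(B,P): not NE [P1→A gives 11>9]
(B,Q): not NE [P2→P gives 9>6]
(B,R): not NE [P1→A gives 6>2; P2→P gives 9>3]
(B,S): not NE [P1→A gives 1>0; P2→P gives 9>4]

PSNE = {(A,R)}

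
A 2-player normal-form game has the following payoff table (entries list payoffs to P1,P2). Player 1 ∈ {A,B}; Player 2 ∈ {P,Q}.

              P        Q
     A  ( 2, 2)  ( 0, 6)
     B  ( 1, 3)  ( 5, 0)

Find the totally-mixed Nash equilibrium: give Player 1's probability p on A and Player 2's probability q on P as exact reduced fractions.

(p,q) = (3/7, 5/6)

P1 indiff ⇒ q·2+(1-q)·0 = q·1+(1-q)·5 ⇒ q(1) = (1-q)(5) ⇒ q = 5/6
P2 indiff ⇒ p·2+(1-p)·3 = p·6+(1-p)·0 ⇒ p(-4) = (1-p)(-3) ⇒ p = 3/7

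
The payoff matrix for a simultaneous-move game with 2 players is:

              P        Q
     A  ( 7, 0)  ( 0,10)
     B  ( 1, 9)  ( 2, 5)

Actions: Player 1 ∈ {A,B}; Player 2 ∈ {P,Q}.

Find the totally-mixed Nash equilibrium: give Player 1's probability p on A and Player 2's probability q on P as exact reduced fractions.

P1 mixes 2/7 on A; P2 mixes 1/4 on P

P1 indiff ⇒ q·7+(1-q)·0 = q·1+(1-q)·2 ⇒ q(6) = (1-q)(2) ⇒ q = 1/4
P2 indiff ⇒ p·0+(1-p)·9 = p·10+(1-p)·5 ⇒ p(-10) = (1-p)(-4) ⇒ p = 2/7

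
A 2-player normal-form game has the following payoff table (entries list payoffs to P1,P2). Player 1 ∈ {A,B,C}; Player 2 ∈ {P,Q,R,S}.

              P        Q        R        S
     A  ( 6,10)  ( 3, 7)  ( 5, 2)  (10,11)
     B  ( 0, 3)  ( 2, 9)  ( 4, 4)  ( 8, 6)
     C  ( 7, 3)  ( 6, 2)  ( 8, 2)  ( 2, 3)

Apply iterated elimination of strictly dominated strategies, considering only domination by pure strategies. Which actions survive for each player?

P1 drop B (A beats it: P:6>0 Q:3>2 R:5>4 S:10>8)
P2 drop Q (P beats it: A:10>7 C:3>2)
P2 drop R (P beats it: A:10>2 C:3>2)
P1→{A,C} P2→{P,S}

IESDS → P1:{A,C} P2:{P,S}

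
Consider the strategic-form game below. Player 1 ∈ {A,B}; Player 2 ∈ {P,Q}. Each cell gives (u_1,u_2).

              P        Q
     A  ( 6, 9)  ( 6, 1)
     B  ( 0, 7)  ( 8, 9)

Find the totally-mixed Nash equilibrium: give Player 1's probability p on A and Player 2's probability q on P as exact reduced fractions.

P1 mixes 1/5 on A; P2 mixes 1/4 on P

P1 indiff ⇒ q·6+(1-q)·6 = q·0+(1-q)·8 ⇒ q(6) = (1-q)(2) ⇒ q = 1/4
P2 indiff ⇒ p·9+(1-p)·7 = p·1+(1-p)·9 ⇒ p(8) = (1-p)(2) ⇒ p = 1/5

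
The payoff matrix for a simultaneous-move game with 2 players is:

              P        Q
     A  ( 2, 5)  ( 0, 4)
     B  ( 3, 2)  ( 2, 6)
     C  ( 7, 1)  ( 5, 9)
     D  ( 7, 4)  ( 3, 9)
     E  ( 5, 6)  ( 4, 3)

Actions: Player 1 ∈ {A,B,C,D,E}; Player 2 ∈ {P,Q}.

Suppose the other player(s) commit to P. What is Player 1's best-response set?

argmax u_1 = {C,D}

u_1(A vs P) = 2
u_1(B vs P) = 3
u_1(C vs P) = 7
u_1(D vs P) = 7
u_1(E vs P) = 5
max payoff 7 at {C,D}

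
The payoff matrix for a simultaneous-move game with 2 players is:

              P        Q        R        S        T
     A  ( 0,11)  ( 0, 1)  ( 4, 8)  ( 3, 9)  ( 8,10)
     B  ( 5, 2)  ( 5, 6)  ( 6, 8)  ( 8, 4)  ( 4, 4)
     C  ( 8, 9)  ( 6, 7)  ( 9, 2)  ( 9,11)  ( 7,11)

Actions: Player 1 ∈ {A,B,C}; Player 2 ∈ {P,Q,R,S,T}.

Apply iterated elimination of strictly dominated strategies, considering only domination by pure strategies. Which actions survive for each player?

P1 drop B (C beats it: P:8>5 Q:6>5 R:9>6 S:9>8 T:7>4)
P2 drop Q (P beats it: A:11>1 C:9>7)
P2 drop R (P beats it: A:11>8 C:9>2)
P1→{A,C} P2→{P,S,T}

IESDS → P1:{A,C} P2:{P,S,T}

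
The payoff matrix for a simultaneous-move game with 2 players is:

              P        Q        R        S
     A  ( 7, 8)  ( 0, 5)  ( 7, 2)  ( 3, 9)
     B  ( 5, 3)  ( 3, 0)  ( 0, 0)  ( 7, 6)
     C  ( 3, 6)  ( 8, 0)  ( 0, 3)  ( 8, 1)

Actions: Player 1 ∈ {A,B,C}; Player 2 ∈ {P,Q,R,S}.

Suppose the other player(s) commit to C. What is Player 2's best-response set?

u_2(P vs C) = 6
u_2(Q vs C) = 0
u_2(R vs C) = 3
u_2(S vs C) = 1
max payoff 6 at {P}

argmax u_2 = {P}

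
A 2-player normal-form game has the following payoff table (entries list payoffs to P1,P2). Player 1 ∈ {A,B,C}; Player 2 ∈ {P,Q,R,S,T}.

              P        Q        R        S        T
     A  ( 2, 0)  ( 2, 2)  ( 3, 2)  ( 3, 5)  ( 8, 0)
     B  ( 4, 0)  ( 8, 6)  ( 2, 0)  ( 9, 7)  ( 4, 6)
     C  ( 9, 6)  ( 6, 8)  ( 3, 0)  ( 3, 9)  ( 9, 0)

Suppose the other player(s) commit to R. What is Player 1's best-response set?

P1 best: {A,C}

u_1(A vs R) = 3
u_1(B vs R) = 2
u_1(C vs R) = 3
max payoff 3 at {A,C}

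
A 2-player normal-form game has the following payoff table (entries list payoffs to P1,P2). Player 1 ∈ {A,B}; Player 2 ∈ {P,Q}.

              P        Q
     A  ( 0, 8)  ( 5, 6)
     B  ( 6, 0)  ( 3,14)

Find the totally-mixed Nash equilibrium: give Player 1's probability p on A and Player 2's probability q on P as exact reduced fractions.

(p,q) = (7/8, 1/4)

P1 indiff ⇒ q·0+(1-q)·5 = q·6+(1-q)·3 ⇒ q(-6) = (1-q)(-2) ⇒ q = 1/4
P2 indiff ⇒ p·8+(1-p)·0 = p·6+(1-p)·14 ⇒ p(2) = (1-p)(14) ⇒ p = 7/8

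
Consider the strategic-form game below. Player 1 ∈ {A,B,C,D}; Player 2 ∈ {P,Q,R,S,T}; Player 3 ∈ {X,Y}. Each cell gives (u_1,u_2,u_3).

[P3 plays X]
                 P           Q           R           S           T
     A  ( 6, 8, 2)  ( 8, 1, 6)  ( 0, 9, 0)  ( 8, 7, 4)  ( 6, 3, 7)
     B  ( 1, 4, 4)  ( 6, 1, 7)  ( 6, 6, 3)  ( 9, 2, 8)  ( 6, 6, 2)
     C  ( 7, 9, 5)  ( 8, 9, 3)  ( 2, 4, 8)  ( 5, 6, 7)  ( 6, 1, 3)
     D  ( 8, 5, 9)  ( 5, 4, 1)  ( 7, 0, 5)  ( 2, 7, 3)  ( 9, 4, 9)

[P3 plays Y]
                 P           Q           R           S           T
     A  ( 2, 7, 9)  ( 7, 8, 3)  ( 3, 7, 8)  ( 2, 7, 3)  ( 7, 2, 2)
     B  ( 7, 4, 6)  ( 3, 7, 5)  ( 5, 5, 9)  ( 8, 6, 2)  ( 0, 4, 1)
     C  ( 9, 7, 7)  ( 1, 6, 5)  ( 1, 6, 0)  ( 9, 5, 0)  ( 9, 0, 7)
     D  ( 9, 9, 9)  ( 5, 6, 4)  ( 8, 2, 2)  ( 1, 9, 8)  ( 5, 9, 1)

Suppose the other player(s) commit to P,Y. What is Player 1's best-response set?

u_1(A vs P,Y) = 2
u_1(B vs P,Y) = 7
u_1(C vs P,Y) = 9
u_1(D vs P,Y) = 9
max payoff 9 at {C,D}

BR_1 = {C,D}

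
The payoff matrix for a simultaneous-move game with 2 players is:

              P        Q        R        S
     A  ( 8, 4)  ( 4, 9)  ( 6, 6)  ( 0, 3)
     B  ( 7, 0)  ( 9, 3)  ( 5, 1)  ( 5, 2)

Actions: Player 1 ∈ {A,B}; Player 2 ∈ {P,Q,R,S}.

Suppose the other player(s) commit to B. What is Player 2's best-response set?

BR_2 = {Q}

u_2(P vs B) = 0
u_2(Q vs B) = 3
u_2(R vs B) = 1
u_2(S vs B) = 2
max payoff 3 at {Q}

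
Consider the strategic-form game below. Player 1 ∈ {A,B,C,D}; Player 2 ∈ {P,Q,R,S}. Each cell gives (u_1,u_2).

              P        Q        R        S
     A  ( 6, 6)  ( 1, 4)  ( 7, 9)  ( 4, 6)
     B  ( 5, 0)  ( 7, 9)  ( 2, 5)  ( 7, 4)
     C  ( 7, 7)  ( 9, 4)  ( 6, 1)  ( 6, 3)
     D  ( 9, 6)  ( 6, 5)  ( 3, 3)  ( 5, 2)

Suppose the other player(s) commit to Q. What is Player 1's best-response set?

P1 best: {C}

u_1(A vs Q) = 1
u_1(B vs Q) = 7
u_1(C vs Q) = 9
u_1(D vs Q) = 6
max payoff 9 at {C}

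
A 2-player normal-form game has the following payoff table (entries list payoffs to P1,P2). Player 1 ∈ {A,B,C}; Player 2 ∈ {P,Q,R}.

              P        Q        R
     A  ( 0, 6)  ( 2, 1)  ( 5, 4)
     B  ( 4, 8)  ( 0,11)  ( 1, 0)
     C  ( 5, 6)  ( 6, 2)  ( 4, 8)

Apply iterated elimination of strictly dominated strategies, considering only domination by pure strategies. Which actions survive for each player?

Remaining: P1:{A,C} P2:{P,R}

P1 drop B (C beats it: P:5>4 Q:6>0 R:4>1)
P2 drop Q (P beats it: A:6>1 C:6>2)
P1→{A,C} P2→{P,R}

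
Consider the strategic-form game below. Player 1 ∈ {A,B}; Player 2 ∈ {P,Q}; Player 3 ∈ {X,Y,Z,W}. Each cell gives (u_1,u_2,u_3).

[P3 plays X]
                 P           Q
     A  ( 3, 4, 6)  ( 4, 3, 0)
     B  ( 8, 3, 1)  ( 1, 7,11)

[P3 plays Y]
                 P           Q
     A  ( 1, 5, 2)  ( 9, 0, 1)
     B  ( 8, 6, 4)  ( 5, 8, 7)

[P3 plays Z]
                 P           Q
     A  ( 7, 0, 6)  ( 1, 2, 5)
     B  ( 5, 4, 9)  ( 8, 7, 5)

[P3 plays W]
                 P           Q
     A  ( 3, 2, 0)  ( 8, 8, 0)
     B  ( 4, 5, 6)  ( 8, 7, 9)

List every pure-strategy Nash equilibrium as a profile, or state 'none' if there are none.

(A,P,X): not NE [P1→B gives 8>3]
(A,P,Y): not NE [P1→B gives 8>1; P3→Z gives 6>2]
(A,P,Z): not NE [P2→Q gives 2>0]
(A,P,W): not NE [P1→B gives 4>3; P2→Q gives 8>2; P3→Z gives 6>0]
(A,Q,X): not NE [P2→P gives 4>3; P3→Z gives 5>0]
(A,Q,Y): not NE [P2→P gives 5>0; P3→Z gives 5>1]
(A,Q,Z): not NE [P1→B gives 8>1]
(A,Q,W): not NE [P3→Z gives 5>0]
(B,P,X): not NE [P2→Q gives 7>3; P3→Z gives 9>1]
(B,P,Y): not NE [P2→Q gives 8>6; P3→Z gives 9>4]
(B,P,Z): not NE [P1→A gives 7>5; P2→Q gives 7>4]
(B,P,W): not NE [P2→Q gives 7>5; P3→Z gives 9>6]
(B,Q,X): not NE [P1→A gives 4>1]
(B,Q,Y): not NE [P1→A gives 9>5; P3→X gives 11>7]
(B,Q,Z): not NE [P3→X gives 11>5]
(B,Q,W): not NE [P3→X gives 11>9]

Equilibria: none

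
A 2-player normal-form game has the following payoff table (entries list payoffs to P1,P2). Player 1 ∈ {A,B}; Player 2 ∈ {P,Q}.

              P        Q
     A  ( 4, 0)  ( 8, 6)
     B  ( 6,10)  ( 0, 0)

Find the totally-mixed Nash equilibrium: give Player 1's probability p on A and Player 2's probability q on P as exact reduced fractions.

(p,q) = (5/8, 4/5)

P1 indiff ⇒ q·4+(1-q)·8 = q·6+(1-q)·0 ⇒ q(-2) = (1-q)(-8) ⇒ q = 4/5
P2 indiff ⇒ p·0+(1-p)·10 = p·6+(1-p)·0 ⇒ p(-6) = (1-p)(-10) ⇒ p = 5/8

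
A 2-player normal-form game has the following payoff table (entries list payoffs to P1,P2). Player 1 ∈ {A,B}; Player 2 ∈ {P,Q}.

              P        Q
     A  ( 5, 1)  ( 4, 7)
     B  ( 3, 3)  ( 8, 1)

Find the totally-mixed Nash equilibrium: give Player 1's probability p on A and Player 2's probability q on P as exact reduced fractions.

P1 indiff ⇒ q·5+(1-q)·4 = q·3+(1-q)·8 ⇒ q(2) = (1-q)(4) ⇒ q = 2/3
P2 indiff ⇒ p·1+(1-p)·3 = p·7+(1-p)·1 ⇒ p(-6) = (1-p)(-2) ⇒ p = 1/4

P1 mixes 1/4 on A; P2 mixes 2/3 on P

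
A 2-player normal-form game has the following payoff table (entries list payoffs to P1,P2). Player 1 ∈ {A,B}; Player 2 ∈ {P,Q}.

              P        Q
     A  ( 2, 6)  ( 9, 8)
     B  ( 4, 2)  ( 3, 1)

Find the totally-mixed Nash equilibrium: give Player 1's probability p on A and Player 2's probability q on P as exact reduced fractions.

P1 indiff ⇒ q·2+(1-q)·9 = q·4+(1-q)·3 ⇒ q(-2) = (1-q)(-6) ⇒ q = 3/4
P2 indiff ⇒ p·6+(1-p)·2 = p·8+(1-p)·1 ⇒ p(-2) = (1-p)(-1) ⇒ p = 1/3

(p,q) = (1/3, 3/4)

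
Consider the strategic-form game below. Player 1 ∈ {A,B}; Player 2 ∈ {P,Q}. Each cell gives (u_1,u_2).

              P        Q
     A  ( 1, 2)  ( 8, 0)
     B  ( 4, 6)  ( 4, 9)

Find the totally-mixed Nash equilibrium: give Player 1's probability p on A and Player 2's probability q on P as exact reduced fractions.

p=3/5, q=4/7

P1 indiff ⇒ q·1+(1-q)·8 = q·4+(1-q)·4 ⇒ q(-3) = (1-q)(-4) ⇒ q = 4/7
P2 indiff ⇒ p·2+(1-p)·6 = p·0+(1-p)·9 ⇒ p(2) = (1-p)(3) ⇒ p = 3/5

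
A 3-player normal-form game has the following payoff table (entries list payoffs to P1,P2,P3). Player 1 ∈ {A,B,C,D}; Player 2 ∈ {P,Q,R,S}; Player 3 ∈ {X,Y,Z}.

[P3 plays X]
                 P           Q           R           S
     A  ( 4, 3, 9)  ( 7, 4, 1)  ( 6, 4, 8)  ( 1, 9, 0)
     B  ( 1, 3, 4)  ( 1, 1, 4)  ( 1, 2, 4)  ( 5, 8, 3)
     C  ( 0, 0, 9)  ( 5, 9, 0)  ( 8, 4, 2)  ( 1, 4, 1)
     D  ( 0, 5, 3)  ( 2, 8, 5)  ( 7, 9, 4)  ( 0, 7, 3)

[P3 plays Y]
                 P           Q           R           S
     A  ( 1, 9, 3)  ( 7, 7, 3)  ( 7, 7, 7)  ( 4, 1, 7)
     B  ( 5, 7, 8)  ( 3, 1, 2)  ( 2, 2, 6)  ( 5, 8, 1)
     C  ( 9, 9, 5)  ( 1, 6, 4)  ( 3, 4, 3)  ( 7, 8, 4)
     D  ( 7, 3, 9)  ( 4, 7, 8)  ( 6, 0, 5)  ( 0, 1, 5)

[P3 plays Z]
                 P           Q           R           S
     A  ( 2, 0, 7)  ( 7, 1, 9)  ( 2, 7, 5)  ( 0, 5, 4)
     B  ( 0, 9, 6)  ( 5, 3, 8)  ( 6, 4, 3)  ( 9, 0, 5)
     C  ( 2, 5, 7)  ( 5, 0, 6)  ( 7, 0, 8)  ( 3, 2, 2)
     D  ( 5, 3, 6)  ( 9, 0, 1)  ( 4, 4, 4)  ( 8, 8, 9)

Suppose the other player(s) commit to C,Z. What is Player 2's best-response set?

u_2(P vs C,Z) = 5
u_2(Q vs C,Z) = 0
u_2(R vs C,Z) = 0
u_2(S vs C,Z) = 2
max payoff 5 at {P}

P2 best: {P}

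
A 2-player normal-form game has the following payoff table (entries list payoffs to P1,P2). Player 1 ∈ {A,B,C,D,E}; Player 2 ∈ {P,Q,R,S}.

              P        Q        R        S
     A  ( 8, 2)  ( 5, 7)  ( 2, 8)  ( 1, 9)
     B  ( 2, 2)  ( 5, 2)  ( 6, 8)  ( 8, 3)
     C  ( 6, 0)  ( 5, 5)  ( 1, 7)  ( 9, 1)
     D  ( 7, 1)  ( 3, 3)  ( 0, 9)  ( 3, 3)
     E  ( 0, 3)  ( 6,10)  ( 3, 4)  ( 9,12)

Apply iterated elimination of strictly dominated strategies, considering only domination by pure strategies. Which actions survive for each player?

P2 drop P (R beats it: A:8>2 B:8>2 C:7>0 D:9>1 E:4>3)
P1 drop A (E beats it: Q:6>5 R:3>2 S:9>1)
P1 drop D (B beats it: Q:5>3 R:6>0 S:8>3)
P1→{B,C,E} P2→{Q,R,S}

IESDS → P1:{B,C,E} P2:{Q,R,S}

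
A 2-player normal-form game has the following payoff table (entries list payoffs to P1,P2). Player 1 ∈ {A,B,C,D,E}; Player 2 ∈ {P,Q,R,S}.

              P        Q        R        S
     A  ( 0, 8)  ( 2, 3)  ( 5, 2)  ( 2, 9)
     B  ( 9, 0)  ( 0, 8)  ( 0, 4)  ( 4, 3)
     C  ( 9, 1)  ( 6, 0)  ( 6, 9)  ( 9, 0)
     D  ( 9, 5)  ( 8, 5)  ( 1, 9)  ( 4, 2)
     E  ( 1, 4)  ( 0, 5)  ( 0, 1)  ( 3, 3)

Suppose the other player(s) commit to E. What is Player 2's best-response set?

u_2(P vs E) = 4
u_2(Q vs E) = 5
u_2(R vs E) = 1
u_2(S vs E) = 3
max payoff 5 at {Q}

BR_2 = {Q}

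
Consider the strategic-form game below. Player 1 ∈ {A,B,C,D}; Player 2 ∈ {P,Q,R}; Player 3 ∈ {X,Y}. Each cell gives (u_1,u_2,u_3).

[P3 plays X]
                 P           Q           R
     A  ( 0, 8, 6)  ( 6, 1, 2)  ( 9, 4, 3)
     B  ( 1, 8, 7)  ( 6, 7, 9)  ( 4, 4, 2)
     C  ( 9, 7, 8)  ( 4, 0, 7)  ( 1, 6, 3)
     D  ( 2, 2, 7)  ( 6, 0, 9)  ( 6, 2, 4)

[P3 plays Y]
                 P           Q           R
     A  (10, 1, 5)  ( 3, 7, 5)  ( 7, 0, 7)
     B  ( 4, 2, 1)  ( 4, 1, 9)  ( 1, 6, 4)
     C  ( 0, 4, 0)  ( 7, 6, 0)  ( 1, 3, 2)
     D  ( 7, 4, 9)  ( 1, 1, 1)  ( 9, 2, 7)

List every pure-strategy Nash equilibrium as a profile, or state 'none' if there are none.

(A,P,X): not NE [P1→C gives 9>0]
(A,P,Y): not NE [P2→Q gives 7>1; P3→X gives 6>5]
(A,Q,X): not NE [P2→P gives 8>1; P3→Y gives 5>2]
(A,Q,Y): not NE [P1→C gives 7>3]
(A,R,X): not NE [P2→P gives 8>4; P3→Y gives 7>3]
(A,R,Y): not NE [P1→D gives 9>7; P2→Q gives 7>0]
(B,P,X): not NE [P1→C gives 9>1]
(B,P,Y): not NE [P1→A gives 10>4; P2→R gives 6>2; P3→X gives 7>1]
(B,Q,X): not NE [P2→P gives 8>7]
(B,Q,Y): not NE [P1→C gives 7>4; P2→R gives 6>1]
(B,R,X): not NE [P1→A gives 9>4; P2→P gives 8>4; P3→Y gives 4>2]
(B,R,Y): not NE [P1→D gives 9>1]
(C,P,X): NE
(C,P,Y): not NE [P1→A gives 10>0; P2→Q gives 6>4; P3→X gives 8>0]
(C,Q,X): not NE [P1→D gives 6>4; P2→P gives 7>0]
(C,Q,Y): not NE [P3→X gives 7>0]
(C,R,X): not NE [P1→A gives 9>1; P2→P gives 7>6]
(C,R,Y): not NE [P1→D gives 9>1; P2→Q gives 6>3; P3→X gives 3>2]
(D,P,X): not NE [P1→C gives 9>2; P3→Y gives 9>7]
(D,P,Y): not NE [P1→A gives 10>7]
(D,Q,X): not NE [P2→R gives 2>0]
(D,Q,Y): not NE [P1→C gives 7>1; P2→P gives 4>1; P3→X gives 9>1]
(D,R,X): not NE [P1→A gives 9>6; P3→Y gives 7>4]
(D,R,Y): not NE [P2→P gives 4>2]

NE set: (C,P,X)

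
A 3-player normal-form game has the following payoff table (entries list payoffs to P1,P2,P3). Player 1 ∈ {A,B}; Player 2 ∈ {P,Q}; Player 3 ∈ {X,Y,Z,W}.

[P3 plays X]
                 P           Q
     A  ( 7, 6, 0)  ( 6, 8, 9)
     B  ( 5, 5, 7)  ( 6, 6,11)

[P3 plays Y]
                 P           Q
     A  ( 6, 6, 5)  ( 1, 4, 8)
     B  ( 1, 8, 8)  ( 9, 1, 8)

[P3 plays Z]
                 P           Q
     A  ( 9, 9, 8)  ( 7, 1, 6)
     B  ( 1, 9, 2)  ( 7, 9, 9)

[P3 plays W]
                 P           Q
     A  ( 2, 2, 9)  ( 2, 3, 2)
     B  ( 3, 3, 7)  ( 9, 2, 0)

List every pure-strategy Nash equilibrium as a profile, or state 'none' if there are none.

(A,P,X): not NE [P2→Q gives 8>6; P3→W gives 9>0]
(A,P,Y): not NE [P3→W gives 9>5]
(A,P,Z): not NE [P3→W gives 9>8]
(A,P,W): not NE [P1→B gives 3>2; P2→Q gives 3>2]
(A,Q,X): NE
(A,Q,Y): not NE [P1→B gives 9>1; P2→P gives 6>4; P3→X gives 9>8]
(A,Q,Z): not NE [P2→P gives 9>1; P3→X gives 9>6]
(A,Q,W): not NE [P1→B gives 9>2; P3→X gives 9>2]
(B,P,X): not NE [P1→A gives 7>5; P2→Q gives 6>5; P3→Y gives 8>7]
(B,P,Y): not NE [P1→A gives 6>1]
(B,P,Z): not NE [P1→A gives 9>1; P3→Y gives 8>2]
(B,P,W): not NE [P3→Y gives 8>7]
(B,Q,X): NE
(B,Q,Y): not NE [P2→P gives 8>1; P3→X gives 11>8]
(B,Q,Z): not NE [P3→X gives 11>9]
(B,Q,W): not NE [P2→P gives 3>2; P3→X gives 11>0]

NE set: (A,Q,X), (B,Q,X)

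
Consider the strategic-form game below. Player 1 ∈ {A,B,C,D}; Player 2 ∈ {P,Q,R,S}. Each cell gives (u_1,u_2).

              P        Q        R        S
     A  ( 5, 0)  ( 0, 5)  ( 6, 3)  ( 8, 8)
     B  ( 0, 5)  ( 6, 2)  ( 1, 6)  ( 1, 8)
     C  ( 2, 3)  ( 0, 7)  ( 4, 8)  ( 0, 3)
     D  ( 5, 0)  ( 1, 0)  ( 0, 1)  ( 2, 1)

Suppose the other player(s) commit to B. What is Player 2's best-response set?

BR_2 = {S}

u_2(P vs B) = 5
u_2(Q vs B) = 2
u_2(R vs B) = 6
u_2(S vs B) = 8
max payoff 8 at {S}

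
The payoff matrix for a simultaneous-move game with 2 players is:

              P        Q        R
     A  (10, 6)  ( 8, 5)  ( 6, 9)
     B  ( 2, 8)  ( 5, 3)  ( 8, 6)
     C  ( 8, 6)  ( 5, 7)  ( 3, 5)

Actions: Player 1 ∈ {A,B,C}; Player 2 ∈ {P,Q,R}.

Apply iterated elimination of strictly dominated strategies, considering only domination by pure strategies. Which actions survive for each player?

P1 drop C (A beats it: P:10>8 Q:8>5 R:6>3)
P2 drop Q (P beats it: A:6>5 B:8>3)
P1→{A,B} P2→{P,R}

IESDS → P1:{A,B} P2:{P,R}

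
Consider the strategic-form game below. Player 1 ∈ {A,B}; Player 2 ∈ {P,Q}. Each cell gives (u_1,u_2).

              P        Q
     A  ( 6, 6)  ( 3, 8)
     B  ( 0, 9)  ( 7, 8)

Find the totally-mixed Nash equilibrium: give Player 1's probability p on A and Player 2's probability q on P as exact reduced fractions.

(p,q) = (1/3, 2/5)

P1 indiff ⇒ q·6+(1-q)·3 = q·0+(1-q)·7 ⇒ q(6) = (1-q)(4) ⇒ q = 2/5
P2 indiff ⇒ p·6+(1-p)·9 = p·8+(1-p)·8 ⇒ p(-2) = (1-p)(-1) ⇒ p = 1/3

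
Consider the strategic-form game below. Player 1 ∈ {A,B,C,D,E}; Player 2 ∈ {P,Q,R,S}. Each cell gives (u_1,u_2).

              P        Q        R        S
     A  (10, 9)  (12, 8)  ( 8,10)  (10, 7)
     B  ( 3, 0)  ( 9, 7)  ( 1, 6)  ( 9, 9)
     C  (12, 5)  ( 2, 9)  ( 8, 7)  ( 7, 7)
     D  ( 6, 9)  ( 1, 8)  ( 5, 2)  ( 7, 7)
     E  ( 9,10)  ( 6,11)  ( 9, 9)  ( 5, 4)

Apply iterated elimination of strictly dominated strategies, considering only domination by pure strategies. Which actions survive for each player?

P1 drop B (A beats it: P:10>3 Q:12>9 R:8>1 S:10>9)
P1 drop D (A beats it: P:10>6 Q:12>1 R:8>5 S:10>7)
P2 drop S (Q beats it: A:8>7 C:9>7 E:11>4)
P1→{A,C,E} P2→{P,Q,R}

Remaining: P1:{A,C,E} P2:{P,Q,R}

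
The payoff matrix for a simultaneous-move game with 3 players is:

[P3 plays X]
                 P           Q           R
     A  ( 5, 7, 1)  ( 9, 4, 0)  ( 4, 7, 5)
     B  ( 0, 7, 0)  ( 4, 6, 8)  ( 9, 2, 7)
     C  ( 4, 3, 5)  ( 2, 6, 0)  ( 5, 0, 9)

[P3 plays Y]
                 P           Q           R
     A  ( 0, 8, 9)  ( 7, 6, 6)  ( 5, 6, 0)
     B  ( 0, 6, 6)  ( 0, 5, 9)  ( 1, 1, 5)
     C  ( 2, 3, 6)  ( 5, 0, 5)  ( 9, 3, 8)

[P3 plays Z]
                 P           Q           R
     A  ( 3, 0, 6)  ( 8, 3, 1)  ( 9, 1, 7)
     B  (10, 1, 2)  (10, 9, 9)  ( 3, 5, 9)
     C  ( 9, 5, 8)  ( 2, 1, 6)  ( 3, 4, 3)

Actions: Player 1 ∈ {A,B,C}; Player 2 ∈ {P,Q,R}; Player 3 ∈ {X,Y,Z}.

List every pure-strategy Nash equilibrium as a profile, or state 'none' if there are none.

(A,P,X): not NE [P3→Y gives 9>1]
(A,P,Y): not NE [P1→C gives 2>0]
(A,P,Z): not NE [P1→B gives 10>3; P2→Q gives 3>0; P3→Y gives 9>6]
(A,Q,X): not NE [P2→R gives 7>4; P3→Y gives 6>0]
(A,Q,Y): not NE [P2→P gives 8>6]
(A,Q,Z): not NE [P1→B gives 10>8; P3→Y gives 6>1]
(A,R,X): not NE [P1→B gives 9>4; P3→Z gives 7>5]
(A,R,Y): not NE [P1→C gives 9>5; P2→P gives 8>6; P3→Z gives 7>0]
(A,R,Z): not NE [P2→Q gives 3>1]
(B,P,X): not NE [P1→A gives 5>0; P3→Y gives 6>0]
(B,P,Y): not NE [P1→C gives 2>0]
(B,P,Z): not NE [P2→Q gives 9>1; P3→Y gives 6>2]
(B,Q,X): not NE [P1→A gives 9>4; P2→P gives 7>6; P3→Z gives 9>8]
(B,Q,Y): not NE [P1→A gives 7>0; P2→P gives 6>5]
(B,Q,Z): NE
(B,R,X): not NE [P2→P gives 7>2; P3→Z gives 9>7]
(B,R,Y): not NE [P1→C gives 9>1; P2→P gives 6>1; P3→Z gives 9>5]
(B,R,Z): not NE [P1→A gives 9>3; P2→Q gives 9>5]
(C,P,X): not NE [P1→A gives 5>4; P2→Q gives 6>3; P3→Z gives 8>5]
(C,P,Y): not NE [P3→Z gives 8>6]
(C,P,Z): not NE [P1→B gives 10>9]
(C,Q,X): not NE [P1→A gives 9>2; P3→Z gives 6>0]
(C,Q,Y): not NE [P1→A gives 7>5; P2→R gives 3>0; P3→Z gives 6>5]
(C,Q,Z): not NE [P1→B gives 10>2; P2→P gives 5>1]
(C,R,X): not NE [P1→B gives 9>5; P2→Q gives 6>0]
(C,R,Y): not NE [P3→X gives 9>8]
(C,R,Z): not NE [P1→A gives 9>3; P2→P gives 5>4; P3→X gives 9>3]

PSNE = {(B,Q,Z)}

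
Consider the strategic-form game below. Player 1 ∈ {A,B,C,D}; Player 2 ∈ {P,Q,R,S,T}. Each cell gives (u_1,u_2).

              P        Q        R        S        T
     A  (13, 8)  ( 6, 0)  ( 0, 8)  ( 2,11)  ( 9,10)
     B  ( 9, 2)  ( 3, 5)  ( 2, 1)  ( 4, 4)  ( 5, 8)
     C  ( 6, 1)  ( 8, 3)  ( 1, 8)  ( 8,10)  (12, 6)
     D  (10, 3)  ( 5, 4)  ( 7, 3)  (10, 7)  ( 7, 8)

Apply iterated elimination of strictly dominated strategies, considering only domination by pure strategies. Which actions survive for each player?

Survivors P1:{C,D} P2:{S,T}

P1 drop B (D beats it: P:10>9 Q:5>3 R:7>2 S:10>4 T:7>5)
P2 drop P (S beats it: A:11>8 C:10>1 D:7>3)
P1 drop A (C beats it: Q:8>6 R:1>0 S:8>2 T:12>9)
P2 drop Q (S beats it: C:10>3 D:7>4)
P2 drop R (S beats it: C:10>8 D:7>3)
P1→{C,D} P2→{S,T}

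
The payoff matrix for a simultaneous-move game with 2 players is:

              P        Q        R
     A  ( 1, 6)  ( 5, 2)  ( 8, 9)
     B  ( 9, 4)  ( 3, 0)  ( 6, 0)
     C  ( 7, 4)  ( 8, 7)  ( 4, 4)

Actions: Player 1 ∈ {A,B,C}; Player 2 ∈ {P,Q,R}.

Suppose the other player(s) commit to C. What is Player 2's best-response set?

argmax u_2 = {Q}

u_2(P vs C) = 4
u_2(Q vs C) = 7
u_2(R vs C) = 4
max payoff 7 at {Q}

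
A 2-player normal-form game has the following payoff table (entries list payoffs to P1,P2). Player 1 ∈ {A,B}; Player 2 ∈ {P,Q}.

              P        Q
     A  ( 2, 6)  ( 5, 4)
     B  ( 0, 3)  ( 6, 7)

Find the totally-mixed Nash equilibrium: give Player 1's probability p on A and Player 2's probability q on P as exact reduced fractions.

P1 indiff ⇒ q·2+(1-q)·5 = q·0+(1-q)·6 ⇒ q(2) = (1-q)(1) ⇒ q = 1/3
P2 indiff ⇒ p·6+(1-p)·3 = p·4+(1-p)·7 ⇒ p(2) = (1-p)(4) ⇒ p = 2/3

P1 mixes 2/3 on A; P2 mixes 1/3 on P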